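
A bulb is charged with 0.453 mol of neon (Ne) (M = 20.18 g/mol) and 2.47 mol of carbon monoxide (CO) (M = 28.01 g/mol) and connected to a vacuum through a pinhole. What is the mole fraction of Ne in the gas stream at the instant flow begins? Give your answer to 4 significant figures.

0.1777

Rate_i ∝ x_i/√M_i (Graham's law weighted by mole fraction), so the effusate composition follows n_i/√M_i.
x_Ne(eff) = (n_Ne/√M_Ne) / (n_Ne/√M_Ne + n_CO/√M_CO)
= (0.453/√20.18) / (0.453/√20.18 + 2.47/√28.01) = 0.1008/(0.1008 + 0.4667) = 0.1777.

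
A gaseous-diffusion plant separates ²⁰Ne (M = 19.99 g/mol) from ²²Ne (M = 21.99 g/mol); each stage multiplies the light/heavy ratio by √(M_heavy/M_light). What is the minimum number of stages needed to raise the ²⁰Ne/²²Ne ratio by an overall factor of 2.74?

With α = √(21.99/19.99) per stage, ln α = ½ ln(1.10005) = 0.04768.
Need α^N ≥ 2.74 ⇒ N ≥ ln(2.74) / ln α = 1.008 / 0.04768 = 21.14.
Rounding up, N = 22 stages.

22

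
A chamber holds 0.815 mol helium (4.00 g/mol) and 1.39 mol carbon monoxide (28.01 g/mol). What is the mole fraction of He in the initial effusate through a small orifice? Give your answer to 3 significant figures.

Rate_i ∝ x_i/√M_i (Graham's law weighted by mole fraction), so the effusate composition follows n_i/√M_i.
Mole fraction of He in the effusate = (n_He/√M_He) / (n_He/√M_He + n_CO/√M_CO)
= (0.815/√4.00) / (0.815/√4.00 + 1.39/√28.01) = 0.4075/(0.4075 + 0.2626) = 0.608.

0.608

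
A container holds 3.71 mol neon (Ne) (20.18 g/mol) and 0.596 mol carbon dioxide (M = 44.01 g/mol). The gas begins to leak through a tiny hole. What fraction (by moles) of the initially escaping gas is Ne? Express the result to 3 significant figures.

Effusion rate of each component ∝ n_i/√M_i (partial pressure × 1/√M).
x_Ne(eff) = (n_Ne/√M_Ne) / (n_Ne/√M_Ne + n_CO₂/√M_CO₂)
= (3.71/√20.18) / (3.71/√20.18 + 0.596/√44.01) = 0.8259/(0.8259 + 0.08984) = 0.902.

0.902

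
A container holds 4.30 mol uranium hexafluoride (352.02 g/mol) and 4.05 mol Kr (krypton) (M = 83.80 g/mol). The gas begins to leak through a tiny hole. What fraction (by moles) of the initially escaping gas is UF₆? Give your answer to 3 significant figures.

Effusion rate of each component ∝ n_i/√M_i (partial pressure × 1/√M).
So x_UF₆ in the escaping gas = (n_UF₆/√M_UF₆) / Σ(n_i/√M_i)
= (4.30/√352.02) / (4.30/√352.02 + 4.05/√83.80) = 0.2292/(0.2292 + 0.4424) = 0.341.

0.341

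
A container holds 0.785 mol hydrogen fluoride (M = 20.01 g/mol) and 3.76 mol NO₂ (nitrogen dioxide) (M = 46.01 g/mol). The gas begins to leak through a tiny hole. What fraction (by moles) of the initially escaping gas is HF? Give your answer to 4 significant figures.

0.2405

Each component's effusion rate ∝ (its partial pressure)·(1/√M) ∝ n_i/√M_i.
So x_HF in the escaping gas = (n_HF/√M_HF) / Σ(n_i/√M_i)
= (0.785/√20.01) / (0.785/√20.01 + 3.76/√46.01) = 0.1755/(0.1755 + 0.5543) = 0.2405.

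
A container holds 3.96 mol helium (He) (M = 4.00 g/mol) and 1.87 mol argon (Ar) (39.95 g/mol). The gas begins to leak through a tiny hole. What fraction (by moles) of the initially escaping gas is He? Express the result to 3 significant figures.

Effusion rate of each component ∝ n_i/√M_i (partial pressure × 1/√M).
x_He(eff) = (n_He/√M_He) / (n_He/√M_He + n_Ar/√M_Ar)
= (3.96/√4.00) / (3.96/√4.00 + 1.87/√39.95) = 1.980/(1.980 + 0.2959) = 0.870.

0.870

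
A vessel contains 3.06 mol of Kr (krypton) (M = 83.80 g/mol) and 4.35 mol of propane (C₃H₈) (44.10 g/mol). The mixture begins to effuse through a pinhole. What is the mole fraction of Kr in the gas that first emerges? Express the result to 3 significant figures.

0.338

Each component's effusion rate ∝ (its partial pressure)·(1/√M) ∝ n_i/√M_i.
So x_Kr in the escaping gas = (n_Kr/√M_Kr) / Σ(n_i/√M_i)
= (3.06/√83.80) / (3.06/√83.80 + 4.35/√44.10) = 0.3343/(0.3343 + 0.6550) = 0.338.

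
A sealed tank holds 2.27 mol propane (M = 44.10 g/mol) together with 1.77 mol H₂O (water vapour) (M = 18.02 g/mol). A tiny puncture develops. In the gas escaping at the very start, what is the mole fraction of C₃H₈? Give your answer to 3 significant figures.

0.450

Effusion rate of each component ∝ n_i/√M_i (partial pressure × 1/√M).
Mole fraction of C₃H₈ in the effusate = (n_C₃H₈/√M_C₃H₈) / (n_C₃H₈/√M_C₃H₈ + n_H₂O/√M_H₂O)
= (2.27/√44.10) / (2.27/√44.10 + 1.77/√18.02) = 0.3418/(0.3418 + 0.4170) = 0.450.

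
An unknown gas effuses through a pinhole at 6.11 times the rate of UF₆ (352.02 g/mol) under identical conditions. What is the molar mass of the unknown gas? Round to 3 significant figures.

9.43 g/mol

From Graham's law, rate_X/rate_UF₆ = √(M_UF₆/M_X).
6.11 = √(352.02/M_X)
M_X = 352.02 / 6.11² = 352.02 / 37.33 = 9.43 g/mol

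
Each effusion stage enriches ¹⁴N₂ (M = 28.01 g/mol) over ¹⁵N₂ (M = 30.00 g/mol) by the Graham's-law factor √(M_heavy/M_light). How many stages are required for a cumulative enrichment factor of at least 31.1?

With α = √(30.00/28.01) per stage, ln α = ½ ln(1.07105) = 0.03432.
Need α^N ≥ 31.1 ⇒ N ≥ ln(31.1) / ln α = 3.437 / 0.03432 = 100.16.
Minimum whole number of stages: N = 101.

101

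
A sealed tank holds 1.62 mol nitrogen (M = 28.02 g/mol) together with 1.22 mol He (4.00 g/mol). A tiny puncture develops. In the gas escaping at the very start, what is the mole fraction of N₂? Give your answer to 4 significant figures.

0.3341

Effusion rate of each component ∝ n_i/√M_i (partial pressure × 1/√M).
x_N₂(eff) = (n_N₂/√M_N₂) / (n_N₂/√M_N₂ + n_He/√M_He)
= (1.62/√28.02) / (1.62/√28.02 + 1.22/√4.00) = 0.3060/(0.3060 + 0.6100) = 0.3341.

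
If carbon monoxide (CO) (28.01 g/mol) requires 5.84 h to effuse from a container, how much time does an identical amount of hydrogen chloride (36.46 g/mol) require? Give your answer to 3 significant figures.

6.66 h

Graham's law gives t_HCl/t_CO = √(M_HCl/M_CO) = √(36.46/28.01) = √1.302 = 1.141.
So the time for HCl is 5.84 × 1.141 = 6.66 h.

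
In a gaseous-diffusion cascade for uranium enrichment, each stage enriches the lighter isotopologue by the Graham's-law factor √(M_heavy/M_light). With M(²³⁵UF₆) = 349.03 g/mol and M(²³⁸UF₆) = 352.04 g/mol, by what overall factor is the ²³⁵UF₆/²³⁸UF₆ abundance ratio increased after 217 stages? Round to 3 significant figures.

Each stage multiplies the ratio by α = √(352.04/349.03), so after 217 stages the overall factor is α^217 = (352.04/349.03)^(217/2).
= 1.00862^(217/2) = 2.54.

2.54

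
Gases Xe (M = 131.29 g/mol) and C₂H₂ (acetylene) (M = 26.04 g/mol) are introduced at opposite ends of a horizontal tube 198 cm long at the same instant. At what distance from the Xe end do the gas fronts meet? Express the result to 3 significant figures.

61.0 cm

Graham's law gives d_Xe/d_C₂H₂ = rate_Xe/rate_C₂H₂ = √(M_C₂H₂/M_Xe) = √(26.04/131.29) = 0.4454.
With d_Xe + d_C₂H₂ = 198 cm, d_C₂H₂ = 198/(1 + 0.4454) = 137.0 cm.
d_Xe = 198 − 137.0 = 61.0 cm.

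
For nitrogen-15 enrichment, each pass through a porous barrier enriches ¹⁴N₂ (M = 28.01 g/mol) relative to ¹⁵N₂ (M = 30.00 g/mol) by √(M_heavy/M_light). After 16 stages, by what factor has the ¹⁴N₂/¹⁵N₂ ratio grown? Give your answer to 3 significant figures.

Overall factor = α^16 with α = √(30.00/28.01), i.e. (30.00/28.01)^(16/2).
= 1.07105^8 = 1.73.

1.73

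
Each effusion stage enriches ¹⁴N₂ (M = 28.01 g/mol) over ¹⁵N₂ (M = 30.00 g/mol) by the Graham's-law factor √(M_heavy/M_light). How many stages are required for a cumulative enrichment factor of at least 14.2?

78

Per stage α = (30.00/28.01)^(1/2) = 1.07105^0.5, giving ln α = 0.03432.
Need α^N ≥ 14.2 ⇒ N ≥ ln(14.2) / ln α = 2.653 / 0.03432 = 77.31.
So at least 78 stages are needed.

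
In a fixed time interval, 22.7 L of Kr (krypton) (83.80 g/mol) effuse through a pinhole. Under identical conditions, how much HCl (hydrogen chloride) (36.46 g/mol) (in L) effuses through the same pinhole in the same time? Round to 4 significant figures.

Graham's law gives rate_HCl/rate_Kr = √(M_Kr/M_HCl) = √(83.80/36.46) = √2.298 = 1.516.
So the volume for HCl is 22.7 × 1.516 = 34.41 L.

34.41 L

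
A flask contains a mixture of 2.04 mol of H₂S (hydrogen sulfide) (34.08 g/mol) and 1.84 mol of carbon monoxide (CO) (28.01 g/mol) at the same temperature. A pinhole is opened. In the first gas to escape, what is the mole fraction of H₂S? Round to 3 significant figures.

Effusion rate of each component ∝ n_i/√M_i (partial pressure × 1/√M).
x_H₂S(eff) = (n_H₂S/√M_H₂S) / (n_H₂S/√M_H₂S + n_CO/√M_CO)
= (2.04/√34.08) / (2.04/√34.08 + 1.84/√28.01) = 0.3494/(0.3494 + 0.3477) = 0.501.

0.501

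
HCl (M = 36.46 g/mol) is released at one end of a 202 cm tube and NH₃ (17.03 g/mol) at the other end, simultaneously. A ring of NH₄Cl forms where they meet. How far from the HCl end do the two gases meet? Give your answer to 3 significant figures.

Graham's law gives d_HCl/d_NH₃ = rate_HCl/rate_NH₃ = √(M_NH₃/M_HCl) = √(17.03/36.46) = 0.6834.
With d_HCl + d_NH₃ = 202 cm, d_NH₃ = 202/(1 + 0.6834) = 120.0 cm.
d_HCl = 202 − 120.0 = 82.0 cm.

82.0 cm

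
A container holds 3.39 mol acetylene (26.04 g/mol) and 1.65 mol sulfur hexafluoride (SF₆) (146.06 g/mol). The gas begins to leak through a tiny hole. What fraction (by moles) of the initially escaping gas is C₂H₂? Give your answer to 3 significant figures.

Effusion rate of each component ∝ n_i/√M_i (partial pressure × 1/√M).
So x_C₂H₂ in the escaping gas = (n_C₂H₂/√M_C₂H₂) / Σ(n_i/√M_i)
= (3.39/√26.04) / (3.39/√26.04 + 1.65/√146.06) = 0.6643/(0.6643 + 0.1365) = 0.830.

0.830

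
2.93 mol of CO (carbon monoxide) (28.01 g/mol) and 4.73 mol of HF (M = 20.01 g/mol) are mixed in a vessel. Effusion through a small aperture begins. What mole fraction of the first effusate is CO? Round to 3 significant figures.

Effusion rate of each component ∝ n_i/√M_i (partial pressure × 1/√M).
Mole fraction of CO in the effusate = (n_CO/√M_CO) / (n_CO/√M_CO + n_HF/√M_HF)
= (2.93/√28.01) / (2.93/√28.01 + 4.73/√20.01) = 0.5536/(0.5536 + 1.057) = 0.344.

0.344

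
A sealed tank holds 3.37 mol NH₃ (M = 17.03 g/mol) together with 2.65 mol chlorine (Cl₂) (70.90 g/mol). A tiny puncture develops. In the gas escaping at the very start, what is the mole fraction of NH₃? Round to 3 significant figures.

Rate_i ∝ x_i/√M_i (Graham's law weighted by mole fraction), so the effusate composition follows n_i/√M_i.
x_NH₃(eff) = (n_NH₃/√M_NH₃) / (n_NH₃/√M_NH₃ + n_Cl₂/√M_Cl₂)
= (3.37/√17.03) / (3.37/√17.03 + 2.65/√70.90) = 0.8166/(0.8166 + 0.3147) = 0.722.

0.722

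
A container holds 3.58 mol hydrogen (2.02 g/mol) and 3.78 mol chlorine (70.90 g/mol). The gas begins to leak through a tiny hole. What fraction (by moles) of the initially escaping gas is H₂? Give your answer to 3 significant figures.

0.849

The effusion rate of species i is ∝ p_i/√M_i ∝ n_i/√M_i.
Mole fraction of H₂ in the effusate = (n_H₂/√M_H₂) / (n_H₂/√M_H₂ + n_Cl₂/√M_Cl₂)
= (3.58/√2.02) / (3.58/√2.02 + 3.78/√70.90) = 2.519/(2.519 + 0.4489) = 0.849.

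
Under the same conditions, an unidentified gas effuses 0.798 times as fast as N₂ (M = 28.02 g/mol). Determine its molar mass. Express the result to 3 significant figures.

Using Graham's law: rate_X/rate_N₂ = √(M_N₂/M_X).
0.798 = √(28.02/M_X)
M_X = 28.02 / 0.798² = 28.02 / 0.6368 = 44.0 g/mol

44.0 g/mol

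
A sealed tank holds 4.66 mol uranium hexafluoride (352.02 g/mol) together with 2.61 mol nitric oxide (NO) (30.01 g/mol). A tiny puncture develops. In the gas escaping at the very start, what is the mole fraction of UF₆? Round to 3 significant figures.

0.343

Effusion rate of each component ∝ n_i/√M_i (partial pressure × 1/√M).
x_UF₆(eff) = (n_UF₆/√M_UF₆) / (n_UF₆/√M_UF₆ + n_NO/√M_NO)
= (4.66/√352.02) / (4.66/√352.02 + 2.61/√30.01) = 0.2484/(0.2484 + 0.4764) = 0.343.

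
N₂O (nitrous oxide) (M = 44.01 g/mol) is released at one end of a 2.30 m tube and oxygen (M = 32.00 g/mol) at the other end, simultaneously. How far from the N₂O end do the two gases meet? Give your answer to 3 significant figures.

Graham's law gives d_N₂O/d_O₂ = rate_N₂O/rate_O₂ = √(M_O₂/M_N₂O) = √(32.00/44.01) = 0.8527.
With d_N₂O + d_O₂ = 2.30 m, d_O₂ = 2.30/(1 + 0.8527) = 1.241 m.
d_N₂O = 2.30 − 1.241 = 1.06 m.

1.06 m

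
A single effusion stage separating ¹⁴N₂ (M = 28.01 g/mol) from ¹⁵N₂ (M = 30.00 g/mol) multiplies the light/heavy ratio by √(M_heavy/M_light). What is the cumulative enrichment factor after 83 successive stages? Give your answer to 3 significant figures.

After 83 stages the ratio has grown by (√(30.00/28.01))^83 = (30.00/28.01)^(83/2).
= 1.07105^(83/2) = 17.3.

17.3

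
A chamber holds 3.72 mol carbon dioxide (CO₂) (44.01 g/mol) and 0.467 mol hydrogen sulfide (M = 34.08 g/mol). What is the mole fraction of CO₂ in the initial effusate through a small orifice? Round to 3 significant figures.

Each component's effusion rate ∝ (its partial pressure)·(1/√M) ∝ n_i/√M_i.
x_CO₂(eff) = (n_CO₂/√M_CO₂) / (n_CO₂/√M_CO₂ + n_H₂S/√M_H₂S)
= (3.72/√44.01) / (3.72/√44.01 + 0.467/√34.08) = 0.5607/(0.5607 + 0.08000) = 0.875.

0.875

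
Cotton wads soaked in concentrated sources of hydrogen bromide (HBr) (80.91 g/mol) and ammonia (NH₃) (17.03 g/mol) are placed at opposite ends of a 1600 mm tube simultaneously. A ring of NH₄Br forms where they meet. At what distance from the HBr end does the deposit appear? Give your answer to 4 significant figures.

503.2 mm

Distances travelled in equal time are proportional to diffusion rates, so d_HBr/d_NH₃ = √(M_NH₃/M_HBr) = √(17.03/80.91) = 0.4588.
With d_HBr + d_NH₃ = 1600 mm, d_NH₃ = 1600/(1 + 0.4588) = 1097 mm.
d_HBr = 1600 − 1097 = 503.2 mm.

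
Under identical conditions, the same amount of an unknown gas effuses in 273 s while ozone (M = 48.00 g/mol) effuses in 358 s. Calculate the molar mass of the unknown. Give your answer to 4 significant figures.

Since effusion rate ∝ 1/√M, t_X/t_O₃ = √(M_X/M_O₃).
273/358 = 0.7626 = √(M_X/48.00)
M_X = 48.00 × 0.7626² = 48.00 × 0.5815 = 27.91 g/mol

27.91 g/mol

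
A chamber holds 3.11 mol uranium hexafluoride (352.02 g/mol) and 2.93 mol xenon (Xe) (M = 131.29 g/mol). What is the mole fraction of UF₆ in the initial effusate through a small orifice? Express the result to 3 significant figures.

0.393

The effusion rate of species i is ∝ p_i/√M_i ∝ n_i/√M_i.
Mole fraction of UF₆ in the effusate = (n_UF₆/√M_UF₆) / (n_UF₆/√M_UF₆ + n_Xe/√M_Xe)
= (3.11/√352.02) / (3.11/√352.02 + 2.93/√131.29) = 0.1658/(0.1658 + 0.2557) = 0.393.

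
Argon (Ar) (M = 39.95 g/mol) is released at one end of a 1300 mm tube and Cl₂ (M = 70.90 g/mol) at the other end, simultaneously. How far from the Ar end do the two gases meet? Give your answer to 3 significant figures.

743 mm

In equal time, each gas travels a distance ∝ its rate ∝ 1/√M, so d_Ar/d_Cl₂ = √(M_Cl₂/M_Ar) = √(70.90/39.95) = 1.332.
With d_Ar + d_Cl₂ = 1300 mm, d_Cl₂ = 1300/(1 + 1.332) = 557.4 mm.
d_Ar = 1300 − 557.4 = 743 mm.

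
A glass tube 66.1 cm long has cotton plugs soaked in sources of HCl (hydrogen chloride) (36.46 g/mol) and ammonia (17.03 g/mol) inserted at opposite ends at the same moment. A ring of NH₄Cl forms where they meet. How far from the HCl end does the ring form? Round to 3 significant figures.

26.8 cm

In equal time, each gas travels a distance ∝ its rate ∝ 1/√M, so d_HCl/d_NH₃ = √(M_NH₃/M_HCl) = √(17.03/36.46) = 0.6834.
With d_HCl + d_NH₃ = 66.1 cm, d_NH₃ = 66.1/(1 + 0.6834) = 39.26 cm.
d_HCl = 66.1 − 39.26 = 26.8 cm.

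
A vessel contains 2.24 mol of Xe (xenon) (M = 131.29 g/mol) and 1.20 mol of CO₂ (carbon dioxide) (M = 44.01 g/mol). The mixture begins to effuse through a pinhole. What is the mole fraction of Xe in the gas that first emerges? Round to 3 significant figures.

0.519

Rate_i ∝ x_i/√M_i (Graham's law weighted by mole fraction), so the effusate composition follows n_i/√M_i.
x_Xe(eff) = (n_Xe/√M_Xe) / (n_Xe/√M_Xe + n_CO₂/√M_CO₂)
= (2.24/√131.29) / (2.24/√131.29 + 1.20/√44.01) = 0.1955/(0.1955 + 0.1809) = 0.519.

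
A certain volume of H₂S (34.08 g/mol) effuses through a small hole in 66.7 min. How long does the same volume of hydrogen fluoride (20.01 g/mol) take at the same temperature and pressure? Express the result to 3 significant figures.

51.1 min

Using Graham's law: t_HF/t_H₂S = √(M_HF/M_H₂S) = √(20.01/34.08) = √0.5871 = 0.7663.
So the time for HF is 66.7 × 0.7663 = 51.1 min.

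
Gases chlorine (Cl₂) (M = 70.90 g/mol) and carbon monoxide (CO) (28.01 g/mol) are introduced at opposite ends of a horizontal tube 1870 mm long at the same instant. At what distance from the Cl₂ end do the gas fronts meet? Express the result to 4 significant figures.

721.7 mm

Distances travelled in equal time are proportional to diffusion rates, so d_Cl₂/d_CO = √(M_CO/M_Cl₂) = √(28.01/70.90) = 0.6285.
With d_Cl₂ + d_CO = 1870 mm, d_CO = 1870/(1 + 0.6285) = 1148 mm.
d_Cl₂ = 1870 − 1148 = 721.7 mm.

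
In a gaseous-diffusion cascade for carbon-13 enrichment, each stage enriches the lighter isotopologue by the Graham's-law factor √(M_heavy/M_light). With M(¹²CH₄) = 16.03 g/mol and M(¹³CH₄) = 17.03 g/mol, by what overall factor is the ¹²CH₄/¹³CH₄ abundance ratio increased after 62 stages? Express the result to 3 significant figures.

6.53

Overall factor = α^62 with α = √(17.03/16.03), i.e. (17.03/16.03)^(62/2).
= 1.06238^31 = 6.53.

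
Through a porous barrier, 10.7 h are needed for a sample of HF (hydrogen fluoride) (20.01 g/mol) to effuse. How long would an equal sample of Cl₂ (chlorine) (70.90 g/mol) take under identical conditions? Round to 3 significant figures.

By Graham's law, t_Cl₂/t_HF = √(M_Cl₂/M_HF) = √(70.90/20.01) = √3.543 = 1.882.
So the time for Cl₂ is 10.7 × 1.882 = 20.1 h.

20.1 h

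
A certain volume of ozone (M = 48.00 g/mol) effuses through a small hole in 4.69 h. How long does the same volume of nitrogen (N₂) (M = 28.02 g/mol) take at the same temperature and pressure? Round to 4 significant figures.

3.583 h

From Graham's law, t_N₂/t_O₃ = √(M_N₂/M_O₃) = √(28.02/48.00) = √0.5837 = 0.7640.
So the time for N₂ is 4.69 × 0.7640 = 3.583 h.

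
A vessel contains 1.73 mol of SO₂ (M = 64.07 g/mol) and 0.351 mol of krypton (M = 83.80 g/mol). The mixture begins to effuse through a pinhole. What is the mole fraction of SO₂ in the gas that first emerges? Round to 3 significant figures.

The effusion rate of species i is ∝ p_i/√M_i ∝ n_i/√M_i.
Mole fraction of SO₂ in the effusate = (n_SO₂/√M_SO₂) / (n_SO₂/√M_SO₂ + n_Kr/√M_Kr)
= (1.73/√64.07) / (1.73/√64.07 + 0.351/√83.80) = 0.2161/(0.2161 + 0.03834) = 0.849.

0.849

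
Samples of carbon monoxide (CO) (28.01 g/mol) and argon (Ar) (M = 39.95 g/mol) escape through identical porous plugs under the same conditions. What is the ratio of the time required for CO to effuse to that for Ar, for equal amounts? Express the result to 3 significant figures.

0.837

Since effusion rate ∝ 1/√M, t_CO/t_Ar = √(M_CO/M_Ar) = √(28.01/39.95) = √0.7011 = 0.837.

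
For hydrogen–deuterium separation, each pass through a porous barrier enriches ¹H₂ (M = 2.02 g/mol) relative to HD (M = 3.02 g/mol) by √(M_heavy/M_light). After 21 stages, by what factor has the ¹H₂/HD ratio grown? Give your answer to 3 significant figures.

68.2

Each stage multiplies the ratio by α = √(3.02/2.02), so after 21 stages the overall factor is α^21 = (3.02/2.02)^(21/2).
= 1.49505^(21/2) = 68.2.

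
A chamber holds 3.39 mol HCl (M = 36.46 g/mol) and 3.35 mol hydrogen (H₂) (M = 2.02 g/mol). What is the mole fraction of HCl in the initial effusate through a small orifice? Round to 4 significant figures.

0.1924

Each component's effusion rate ∝ (its partial pressure)·(1/√M) ∝ n_i/√M_i.
x_HCl(eff) = (n_HCl/√M_HCl) / (n_HCl/√M_HCl + n_H₂/√M_H₂)
= (3.39/√36.46) / (3.39/√36.46 + 3.35/√2.02) = 0.5614/(0.5614 + 2.357) = 0.1924.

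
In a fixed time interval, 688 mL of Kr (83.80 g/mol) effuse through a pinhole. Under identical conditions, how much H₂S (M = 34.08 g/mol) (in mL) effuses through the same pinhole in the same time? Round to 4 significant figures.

Graham's law gives rate_H₂S/rate_Kr = √(M_Kr/M_H₂S) = √(83.80/34.08) = √2.459 = 1.568.
So the volume for H₂S is 688 × 1.568 = 1079 mL.

1079 mL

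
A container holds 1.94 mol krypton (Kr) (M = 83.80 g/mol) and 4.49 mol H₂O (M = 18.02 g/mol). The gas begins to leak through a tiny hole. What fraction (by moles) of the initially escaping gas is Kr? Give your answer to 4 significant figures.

Effusion rate of each component ∝ n_i/√M_i (partial pressure × 1/√M).
So x_Kr in the escaping gas = (n_Kr/√M_Kr) / Σ(n_i/√M_i)
= (1.94/√83.80) / (1.94/√83.80 + 4.49/√18.02) = 0.2119/(0.2119 + 1.058) = 0.1669.

0.1669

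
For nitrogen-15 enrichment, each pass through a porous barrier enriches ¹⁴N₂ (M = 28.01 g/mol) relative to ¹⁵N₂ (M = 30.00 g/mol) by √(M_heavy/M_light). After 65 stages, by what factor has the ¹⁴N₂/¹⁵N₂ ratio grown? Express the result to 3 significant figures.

After 65 stages the ratio has grown by (√(30.00/28.01))^65 = (30.00/28.01)^(65/2).
= 1.07105^(65/2) = 9.31.

9.31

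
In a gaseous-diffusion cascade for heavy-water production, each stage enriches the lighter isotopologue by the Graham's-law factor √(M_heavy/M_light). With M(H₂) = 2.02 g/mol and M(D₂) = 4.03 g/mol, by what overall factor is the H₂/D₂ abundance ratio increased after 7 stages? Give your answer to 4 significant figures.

11.22

The single-stage factor is √(M_heavy/M_light), so 7 stages give [√(4.03/2.02)]^7 = (4.03/2.02)^(7/2).
= 1.99505^(7/2) = 11.22.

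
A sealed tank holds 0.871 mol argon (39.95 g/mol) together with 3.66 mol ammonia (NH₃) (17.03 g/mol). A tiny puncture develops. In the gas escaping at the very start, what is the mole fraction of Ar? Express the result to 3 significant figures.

0.134

The effusion rate of species i is ∝ p_i/√M_i ∝ n_i/√M_i.
Mole fraction of Ar in the effusate = (n_Ar/√M_Ar) / (n_Ar/√M_Ar + n_NH₃/√M_NH₃)
= (0.871/√39.95) / (0.871/√39.95 + 3.66/√17.03) = 0.1378/(0.1378 + 0.8869) = 0.134.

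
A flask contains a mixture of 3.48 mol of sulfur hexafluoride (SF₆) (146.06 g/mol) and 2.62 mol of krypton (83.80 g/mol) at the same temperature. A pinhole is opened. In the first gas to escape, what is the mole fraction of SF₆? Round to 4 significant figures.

Each component's effusion rate ∝ (its partial pressure)·(1/√M) ∝ n_i/√M_i.
x_SF₆(eff) = (n_SF₆/√M_SF₆) / (n_SF₆/√M_SF₆ + n_Kr/√M_Kr)
= (3.48/√146.06) / (3.48/√146.06 + 2.62/√83.80) = 0.2879/(0.2879 + 0.2862) = 0.5015.

0.5015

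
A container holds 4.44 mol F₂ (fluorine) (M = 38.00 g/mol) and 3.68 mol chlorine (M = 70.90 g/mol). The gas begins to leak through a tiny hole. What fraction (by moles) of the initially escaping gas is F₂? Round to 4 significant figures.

The effusion rate of species i is ∝ p_i/√M_i ∝ n_i/√M_i.
So x_F₂ in the escaping gas = (n_F₂/√M_F₂) / Σ(n_i/√M_i)
= (4.44/√38.00) / (4.44/√38.00 + 3.68/√70.90) = 0.7203/(0.7203 + 0.4370) = 0.6224.

0.6224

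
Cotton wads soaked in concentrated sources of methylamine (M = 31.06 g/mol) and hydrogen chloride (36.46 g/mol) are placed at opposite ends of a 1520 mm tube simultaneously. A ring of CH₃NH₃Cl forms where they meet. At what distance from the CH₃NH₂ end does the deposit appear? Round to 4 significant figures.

The fronts meet when d_CH₃NH₂ + d_HCl = L with d_CH₃NH₂/d_HCl = √(M_HCl/M_CH₃NH₂) (Graham's law). Here √(M_HCl/M_CH₃NH₂) = √(36.46/31.06) = 1.083.
With d_CH₃NH₂ + d_HCl = 1520 mm, d_HCl = 1520/(1 + 1.083) = 729.6 mm.
d_CH₃NH₂ = 1520 − 729.6 = 790.4 mm.

790.4 mm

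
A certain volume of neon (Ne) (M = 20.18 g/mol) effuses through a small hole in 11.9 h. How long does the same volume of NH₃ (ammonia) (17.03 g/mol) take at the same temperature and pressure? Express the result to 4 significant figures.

By Graham's law, t_NH₃/t_Ne = √(M_NH₃/M_Ne) = √(17.03/20.18) = √0.8439 = 0.9186.
So the time for NH₃ is 11.9 × 0.9186 = 10.93 h.

10.93 h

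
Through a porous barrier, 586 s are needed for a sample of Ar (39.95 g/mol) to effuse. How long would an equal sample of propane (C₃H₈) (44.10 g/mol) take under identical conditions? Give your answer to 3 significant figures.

From Graham's law, t_C₃H₈/t_Ar = √(M_C₃H₈/M_Ar) = √(44.10/39.95) = √1.104 = 1.051.
So the time for C₃H₈ is 586 × 1.051 = 616 s.

616 s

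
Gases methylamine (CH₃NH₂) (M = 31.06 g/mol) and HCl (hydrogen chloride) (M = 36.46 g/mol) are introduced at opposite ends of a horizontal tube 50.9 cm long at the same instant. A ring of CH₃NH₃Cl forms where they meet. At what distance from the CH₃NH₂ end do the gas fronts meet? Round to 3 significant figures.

26.5 cm

Graham's law gives d_CH₃NH₂/d_HCl = rate_CH₃NH₂/rate_HCl = √(M_HCl/M_CH₃NH₂) = √(36.46/31.06) = 1.083.
With d_CH₃NH₂ + d_HCl = 50.9 cm, d_HCl = 50.9/(1 + 1.083) = 24.43 cm.
d_CH₃NH₂ = 50.9 − 24.43 = 26.5 cm.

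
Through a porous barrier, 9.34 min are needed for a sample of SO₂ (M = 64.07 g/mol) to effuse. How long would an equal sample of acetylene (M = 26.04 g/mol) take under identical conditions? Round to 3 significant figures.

5.95 min

Using Graham's law: t_C₂H₂/t_SO₂ = √(M_C₂H₂/M_SO₂) = √(26.04/64.07) = √0.4064 = 0.6375.
So the time for C₂H₂ is 9.34 × 0.6375 = 5.95 min.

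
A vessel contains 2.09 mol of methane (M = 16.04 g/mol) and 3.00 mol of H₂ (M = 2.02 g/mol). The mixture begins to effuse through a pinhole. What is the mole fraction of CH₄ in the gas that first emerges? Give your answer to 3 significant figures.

0.198

Each component's effusion rate ∝ (its partial pressure)·(1/√M) ∝ n_i/√M_i.
Mole fraction of CH₄ in the effusate = (n_CH₄/√M_CH₄) / (n_CH₄/√M_CH₄ + n_H₂/√M_H₂)
= (2.09/√16.04) / (2.09/√16.04 + 3.00/√2.02) = 0.5218/(0.5218 + 2.111) = 0.198.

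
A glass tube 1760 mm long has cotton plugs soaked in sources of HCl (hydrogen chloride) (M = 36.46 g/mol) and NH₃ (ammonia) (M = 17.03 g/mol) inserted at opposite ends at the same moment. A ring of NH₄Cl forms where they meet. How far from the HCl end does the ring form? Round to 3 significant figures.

715 mm

In equal time, each gas travels a distance ∝ its rate ∝ 1/√M, so d_HCl/d_NH₃ = √(M_NH₃/M_HCl) = √(17.03/36.46) = 0.6834.
With d_HCl + d_NH₃ = 1760 mm, d_NH₃ = 1760/(1 + 0.6834) = 1045 mm.
d_HCl = 1760 − 1045 = 715 mm.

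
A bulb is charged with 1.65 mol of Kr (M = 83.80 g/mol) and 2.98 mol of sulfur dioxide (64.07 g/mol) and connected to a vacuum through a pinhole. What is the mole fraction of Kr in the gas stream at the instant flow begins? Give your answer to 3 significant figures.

0.326

Effusion rate of each component ∝ n_i/√M_i (partial pressure × 1/√M).
So x_Kr in the escaping gas = (n_Kr/√M_Kr) / Σ(n_i/√M_i)
= (1.65/√83.80) / (1.65/√83.80 + 2.98/√64.07) = 0.1802/(0.1802 + 0.3723) = 0.326.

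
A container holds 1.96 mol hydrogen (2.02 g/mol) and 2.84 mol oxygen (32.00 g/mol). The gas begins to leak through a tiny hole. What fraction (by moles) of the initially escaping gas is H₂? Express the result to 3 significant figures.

The effusion rate of species i is ∝ p_i/√M_i ∝ n_i/√M_i.
x_H₂(eff) = (n_H₂/√M_H₂) / (n_H₂/√M_H₂ + n_O₂/√M_O₂)
= (1.96/√2.02) / (1.96/√2.02 + 2.84/√32.00) = 1.379/(1.379 + 0.5020) = 0.733.

0.733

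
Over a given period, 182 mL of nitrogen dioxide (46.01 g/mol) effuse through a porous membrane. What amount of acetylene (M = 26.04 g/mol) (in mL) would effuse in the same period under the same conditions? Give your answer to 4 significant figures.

Since effusion rate ∝ 1/√M, rate_C₂H₂/rate_NO₂ = √(M_NO₂/M_C₂H₂) = √(46.01/26.04) = √1.767 = 1.329.
So the volume for C₂H₂ is 182 × 1.329 = 241.9 mL.

241.9 mL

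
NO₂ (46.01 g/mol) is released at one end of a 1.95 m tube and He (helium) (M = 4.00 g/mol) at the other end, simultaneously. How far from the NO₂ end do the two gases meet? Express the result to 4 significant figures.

The fronts meet when d_NO₂ + d_He = L with d_NO₂/d_He = √(M_He/M_NO₂) (Graham's law). Here √(M_He/M_NO₂) = √(4.00/46.01) = 0.2949.
With d_NO₂ + d_He = 1.95 m, d_He = 1.95/(1 + 0.2949) = 1.506 m.
d_NO₂ = 1.95 − 1.506 = 0.4440 m.

0.4440 m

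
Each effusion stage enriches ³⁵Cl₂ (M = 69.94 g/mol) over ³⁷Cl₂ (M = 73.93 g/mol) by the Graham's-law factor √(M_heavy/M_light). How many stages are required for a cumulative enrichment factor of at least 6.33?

67

Single-stage factor α = √(73.93/69.94), so ln α = ½ ln(1.05705) = 0.02774.
Need α^N ≥ 6.33 ⇒ N ≥ ln(6.33) / ln α = 1.845 / 0.02774 = 66.52.
Minimum whole number of stages: N = 67.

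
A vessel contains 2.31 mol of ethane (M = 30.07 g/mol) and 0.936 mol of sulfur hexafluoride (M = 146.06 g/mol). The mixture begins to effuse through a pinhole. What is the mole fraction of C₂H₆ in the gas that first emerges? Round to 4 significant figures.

Each component's effusion rate ∝ (its partial pressure)·(1/√M) ∝ n_i/√M_i.
x_C₂H₆(eff) = (n_C₂H₆/√M_C₂H₆) / (n_C₂H₆/√M_C₂H₆ + n_SF₆/√M_SF₆)
= (2.31/√30.07) / (2.31/√30.07 + 0.936/√146.06) = 0.4213/(0.4213 + 0.07745) = 0.8447.

0.8447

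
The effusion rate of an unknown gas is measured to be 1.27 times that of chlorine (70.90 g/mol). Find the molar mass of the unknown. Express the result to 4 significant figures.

43.96 g/mol

By Graham's law, rate_X/rate_Cl₂ = √(M_Cl₂/M_X).
1.27 = √(70.90/M_X)
M_X = 70.90 / 1.27² = 70.90 / 1.613 = 43.96 g/mol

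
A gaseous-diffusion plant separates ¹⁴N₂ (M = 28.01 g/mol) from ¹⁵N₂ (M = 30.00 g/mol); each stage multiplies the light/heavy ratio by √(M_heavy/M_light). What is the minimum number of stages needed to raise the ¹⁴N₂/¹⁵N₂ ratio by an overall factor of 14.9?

Single-stage factor α = √(30.00/28.01), so ln α = ½ ln(1.07105) = 0.03432.
Need α^N ≥ 14.9 ⇒ N ≥ ln(14.9) / ln α = 2.701 / 0.03432 = 78.72.
Minimum whole number of stages: N = 79.

79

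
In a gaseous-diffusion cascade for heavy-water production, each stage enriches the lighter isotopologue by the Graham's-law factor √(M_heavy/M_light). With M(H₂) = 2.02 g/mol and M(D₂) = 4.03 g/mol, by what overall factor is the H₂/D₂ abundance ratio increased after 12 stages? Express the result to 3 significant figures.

63.1

After 12 stages the ratio has grown by (√(4.03/2.02))^12 = (4.03/2.02)^(12/2).
= 1.99505^6 = 63.1.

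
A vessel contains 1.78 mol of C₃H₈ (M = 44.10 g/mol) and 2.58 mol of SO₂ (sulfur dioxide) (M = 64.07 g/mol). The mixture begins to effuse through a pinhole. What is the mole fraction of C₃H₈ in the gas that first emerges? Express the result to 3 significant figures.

0.454

Rate_i ∝ x_i/√M_i (Graham's law weighted by mole fraction), so the effusate composition follows n_i/√M_i.
Mole fraction of C₃H₈ in the effusate = (n_C₃H₈/√M_C₃H₈) / (n_C₃H₈/√M_C₃H₈ + n_SO₂/√M_SO₂)
= (1.78/√44.10) / (1.78/√44.10 + 2.58/√64.07) = 0.2680/(0.2680 + 0.3223) = 0.454.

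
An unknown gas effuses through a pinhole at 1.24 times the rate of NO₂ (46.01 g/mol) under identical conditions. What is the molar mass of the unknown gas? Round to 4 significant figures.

29.92 g/mol

Graham's law gives rate_X/rate_NO₂ = √(M_NO₂/M_X).
1.24 = √(46.01/M_X)
M_X = 46.01 / 1.24² = 46.01 / 1.538 = 29.92 g/mol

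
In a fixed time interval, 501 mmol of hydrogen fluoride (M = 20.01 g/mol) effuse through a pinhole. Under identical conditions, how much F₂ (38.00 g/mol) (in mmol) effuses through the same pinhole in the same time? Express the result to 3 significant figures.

Graham's law gives rate_F₂/rate_HF = √(M_HF/M_F₂) = √(20.01/38.00) = √0.5266 = 0.7257.
So the amount for F₂ is 501 × 0.7257 = 364 mmol.

364 mmol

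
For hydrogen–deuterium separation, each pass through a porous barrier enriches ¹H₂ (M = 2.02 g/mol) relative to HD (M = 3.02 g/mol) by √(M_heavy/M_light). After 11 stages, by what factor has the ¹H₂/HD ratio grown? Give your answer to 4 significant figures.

Overall factor = α^11 with α = √(3.02/2.02), i.e. (3.02/2.02)^(11/2).
= 1.49505^(11/2) = 9.133.

9.133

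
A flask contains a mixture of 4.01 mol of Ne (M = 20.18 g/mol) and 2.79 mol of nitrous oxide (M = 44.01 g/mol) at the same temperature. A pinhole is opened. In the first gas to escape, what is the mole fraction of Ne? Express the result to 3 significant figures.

0.680

Each component's effusion rate ∝ (its partial pressure)·(1/√M) ∝ n_i/√M_i.
Mole fraction of Ne in the effusate = (n_Ne/√M_Ne) / (n_Ne/√M_Ne + n_N₂O/√M_N₂O)
= (4.01/√20.18) / (4.01/√20.18 + 2.79/√44.01) = 0.8927/(0.8927 + 0.4206) = 0.680.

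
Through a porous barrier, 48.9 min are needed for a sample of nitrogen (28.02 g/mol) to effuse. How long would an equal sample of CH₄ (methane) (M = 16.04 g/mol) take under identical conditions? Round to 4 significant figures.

37.00 min

Graham's law gives t_CH₄/t_N₂ = √(M_CH₄/M_N₂) = √(16.04/28.02) = √0.5724 = 0.7566.
So the time for CH₄ is 48.9 × 0.7566 = 37.00 min.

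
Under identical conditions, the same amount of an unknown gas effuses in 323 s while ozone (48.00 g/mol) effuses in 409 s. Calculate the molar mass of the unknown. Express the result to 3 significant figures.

29.9 g/mol

Graham's law gives t_X/t_O₃ = √(M_X/M_O₃).
323/409 = 0.7897 = √(M_X/48.00)
M_X = 48.00 × 0.7897² = 48.00 × 0.6237 = 29.9 g/mol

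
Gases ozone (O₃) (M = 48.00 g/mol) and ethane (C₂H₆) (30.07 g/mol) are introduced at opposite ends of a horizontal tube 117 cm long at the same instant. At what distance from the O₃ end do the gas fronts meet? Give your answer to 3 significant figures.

Distances travelled in equal time are proportional to diffusion rates, so d_O₃/d_C₂H₆ = √(M_C₂H₆/M_O₃) = √(30.07/48.00) = 0.7915.
With d_O₃ + d_C₂H₆ = 117 cm, d_C₂H₆ = 117/(1 + 0.7915) = 65.31 cm.
d_O₃ = 117 − 65.31 = 51.7 cm.

51.7 cm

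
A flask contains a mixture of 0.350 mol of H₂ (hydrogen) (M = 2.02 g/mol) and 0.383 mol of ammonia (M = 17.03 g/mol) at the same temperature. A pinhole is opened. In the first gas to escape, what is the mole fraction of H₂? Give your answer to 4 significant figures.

0.7263

Each component's effusion rate ∝ (its partial pressure)·(1/√M) ∝ n_i/√M_i.
Mole fraction of H₂ in the effusate = (n_H₂/√M_H₂) / (n_H₂/√M_H₂ + n_NH₃/√M_NH₃)
= (0.350/√2.02) / (0.350/√2.02 + 0.383/√17.03) = 0.2463/(0.2463 + 0.09281) = 0.7263.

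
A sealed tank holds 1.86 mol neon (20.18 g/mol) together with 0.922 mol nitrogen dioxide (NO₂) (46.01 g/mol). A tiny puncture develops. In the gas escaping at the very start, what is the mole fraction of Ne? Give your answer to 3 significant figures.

The effusion rate of species i is ∝ p_i/√M_i ∝ n_i/√M_i.
Mole fraction of Ne in the effusate = (n_Ne/√M_Ne) / (n_Ne/√M_Ne + n_NO₂/√M_NO₂)
= (1.86/√20.18) / (1.86/√20.18 + 0.922/√46.01) = 0.4140/(0.4140 + 0.1359) = 0.753.

0.753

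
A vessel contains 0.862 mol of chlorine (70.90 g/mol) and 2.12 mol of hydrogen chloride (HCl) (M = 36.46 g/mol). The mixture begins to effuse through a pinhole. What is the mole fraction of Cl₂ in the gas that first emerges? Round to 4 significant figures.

Rate_i ∝ x_i/√M_i (Graham's law weighted by mole fraction), so the effusate composition follows n_i/√M_i.
x_Cl₂(eff) = (n_Cl₂/√M_Cl₂) / (n_Cl₂/√M_Cl₂ + n_HCl/√M_HCl)
= (0.862/√70.90) / (0.862/√70.90 + 2.12/√36.46) = 0.1024/(0.1024 + 0.3511) = 0.2258.

0.2258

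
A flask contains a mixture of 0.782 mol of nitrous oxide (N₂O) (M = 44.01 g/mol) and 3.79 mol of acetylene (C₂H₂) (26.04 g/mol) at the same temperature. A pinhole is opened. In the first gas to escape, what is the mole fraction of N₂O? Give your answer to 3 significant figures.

Rate_i ∝ x_i/√M_i (Graham's law weighted by mole fraction), so the effusate composition follows n_i/√M_i.
x_N₂O(eff) = (n_N₂O/√M_N₂O) / (n_N₂O/√M_N₂O + n_C₂H₂/√M_C₂H₂)
= (0.782/√44.01) / (0.782/√44.01 + 3.79/√26.04) = 0.1179/(0.1179 + 0.7427) = 0.137.

0.137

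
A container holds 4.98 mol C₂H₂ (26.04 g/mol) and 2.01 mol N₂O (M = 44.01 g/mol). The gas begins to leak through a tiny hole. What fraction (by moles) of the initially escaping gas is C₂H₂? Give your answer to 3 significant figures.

0.763

Each component's effusion rate ∝ (its partial pressure)·(1/√M) ∝ n_i/√M_i.
So x_C₂H₂ in the escaping gas = (n_C₂H₂/√M_C₂H₂) / Σ(n_i/√M_i)
= (4.98/√26.04) / (4.98/√26.04 + 2.01/√44.01) = 0.9759/(0.9759 + 0.3030) = 0.763.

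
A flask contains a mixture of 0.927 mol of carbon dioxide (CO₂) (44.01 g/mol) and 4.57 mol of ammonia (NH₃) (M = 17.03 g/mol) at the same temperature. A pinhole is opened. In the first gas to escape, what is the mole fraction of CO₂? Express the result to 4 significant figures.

Each component's effusion rate ∝ (its partial pressure)·(1/√M) ∝ n_i/√M_i.
x_CO₂(eff) = (n_CO₂/√M_CO₂) / (n_CO₂/√M_CO₂ + n_NH₃/√M_NH₃)
= (0.927/√44.01) / (0.927/√44.01 + 4.57/√17.03) = 0.1397/(0.1397 + 1.107) = 0.1120.

0.1120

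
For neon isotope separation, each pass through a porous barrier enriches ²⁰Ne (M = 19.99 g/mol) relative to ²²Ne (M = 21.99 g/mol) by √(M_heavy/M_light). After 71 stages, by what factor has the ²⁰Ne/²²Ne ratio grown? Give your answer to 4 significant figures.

Each stage multiplies the ratio by α = √(21.99/19.99), so after 71 stages the overall factor is α^71 = (21.99/19.99)^(71/2).
= 1.10005^(71/2) = 29.52.

29.52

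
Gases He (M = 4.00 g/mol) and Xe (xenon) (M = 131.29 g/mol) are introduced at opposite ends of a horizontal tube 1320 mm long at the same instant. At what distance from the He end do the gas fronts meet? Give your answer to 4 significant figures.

1124 mm

Graham's law gives d_He/d_Xe = rate_He/rate_Xe = √(M_Xe/M_He) = √(131.29/4.00) = 5.729.
With d_He + d_Xe = 1320 mm, d_Xe = 1320/(1 + 5.729) = 196.2 mm.
d_He = 1320 − 196.2 = 1124 mm.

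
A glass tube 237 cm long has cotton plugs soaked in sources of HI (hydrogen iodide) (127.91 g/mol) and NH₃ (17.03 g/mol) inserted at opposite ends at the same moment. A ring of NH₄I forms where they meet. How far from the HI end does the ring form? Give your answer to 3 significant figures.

Distances travelled in equal time are proportional to diffusion rates, so d_HI/d_NH₃ = √(M_NH₃/M_HI) = √(17.03/127.91) = 0.3649.
With d_HI + d_NH₃ = 237 cm, d_NH₃ = 237/(1 + 0.3649) = 173.6 cm.
d_HI = 237 − 173.6 = 63.4 cm.

63.4 cm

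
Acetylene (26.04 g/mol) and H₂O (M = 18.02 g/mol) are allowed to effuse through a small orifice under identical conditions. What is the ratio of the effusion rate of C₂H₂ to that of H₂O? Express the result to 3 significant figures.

0.832

From Graham's law, rate_C₂H₂/rate_H₂O = √(M_H₂O/M_C₂H₂) = √(18.02/26.04) = √0.6920 = 0.832.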